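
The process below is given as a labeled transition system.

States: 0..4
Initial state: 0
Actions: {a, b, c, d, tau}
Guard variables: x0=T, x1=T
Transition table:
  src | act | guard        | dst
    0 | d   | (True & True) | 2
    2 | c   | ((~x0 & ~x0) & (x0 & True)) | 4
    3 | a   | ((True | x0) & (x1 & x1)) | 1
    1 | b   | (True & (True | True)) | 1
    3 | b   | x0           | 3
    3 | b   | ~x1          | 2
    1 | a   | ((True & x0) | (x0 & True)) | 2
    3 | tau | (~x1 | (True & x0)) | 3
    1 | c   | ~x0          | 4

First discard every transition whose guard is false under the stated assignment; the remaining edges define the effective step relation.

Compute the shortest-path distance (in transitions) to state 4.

Layered search for 4:
  Layer 0: {0}
  Layer 1: {2}
4 never appears.

Answer: UNREACHABLE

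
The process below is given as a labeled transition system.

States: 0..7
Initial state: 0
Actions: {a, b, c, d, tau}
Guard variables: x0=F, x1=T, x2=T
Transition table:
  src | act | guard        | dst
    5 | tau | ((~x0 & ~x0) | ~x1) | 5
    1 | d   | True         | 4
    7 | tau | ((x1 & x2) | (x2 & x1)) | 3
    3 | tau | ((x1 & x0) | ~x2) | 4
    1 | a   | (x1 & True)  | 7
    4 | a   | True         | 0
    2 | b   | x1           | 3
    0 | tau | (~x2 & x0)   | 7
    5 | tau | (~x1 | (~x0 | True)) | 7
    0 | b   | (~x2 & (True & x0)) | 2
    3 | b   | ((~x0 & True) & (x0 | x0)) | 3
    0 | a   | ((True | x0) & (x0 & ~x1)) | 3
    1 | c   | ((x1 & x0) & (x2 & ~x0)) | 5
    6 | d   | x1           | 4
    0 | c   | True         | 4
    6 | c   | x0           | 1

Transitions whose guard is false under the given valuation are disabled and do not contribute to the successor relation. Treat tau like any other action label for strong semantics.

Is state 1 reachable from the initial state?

9 transition(s) survive guard evaluation.
depth 0: {0}
depth 1: {4}  cumulative {0,4}
R = {0,4}

Answer: UNREACHABLE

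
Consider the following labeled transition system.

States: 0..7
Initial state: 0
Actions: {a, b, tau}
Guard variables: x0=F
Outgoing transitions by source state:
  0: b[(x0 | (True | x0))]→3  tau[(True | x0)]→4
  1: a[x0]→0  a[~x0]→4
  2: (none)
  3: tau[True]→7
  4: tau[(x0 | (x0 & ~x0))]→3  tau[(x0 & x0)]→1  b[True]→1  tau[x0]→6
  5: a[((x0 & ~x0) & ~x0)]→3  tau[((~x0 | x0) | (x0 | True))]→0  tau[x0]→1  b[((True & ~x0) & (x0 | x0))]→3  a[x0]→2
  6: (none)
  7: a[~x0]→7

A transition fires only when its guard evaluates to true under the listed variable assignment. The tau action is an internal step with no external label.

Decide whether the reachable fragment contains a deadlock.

Reach set: {0,1,3,4,7}
  0: b→3  tau→4  [deg 2]
  1: a→4  [deg 1]
  3: tau→7  [deg 1]
  4: b→1  [deg 1]
  7: a→7  [deg 1]

Answer: DEADLOCK-FREE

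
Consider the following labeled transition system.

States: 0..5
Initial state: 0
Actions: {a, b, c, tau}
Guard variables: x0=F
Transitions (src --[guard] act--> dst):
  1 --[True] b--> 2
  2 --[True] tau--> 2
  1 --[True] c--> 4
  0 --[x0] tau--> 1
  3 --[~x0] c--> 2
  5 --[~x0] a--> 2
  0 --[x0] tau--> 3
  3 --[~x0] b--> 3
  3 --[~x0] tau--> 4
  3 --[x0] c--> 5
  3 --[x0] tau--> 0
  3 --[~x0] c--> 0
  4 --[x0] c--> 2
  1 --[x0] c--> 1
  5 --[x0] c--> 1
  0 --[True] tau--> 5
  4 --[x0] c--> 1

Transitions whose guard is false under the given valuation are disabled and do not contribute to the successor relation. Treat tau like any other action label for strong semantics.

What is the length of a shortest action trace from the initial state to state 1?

Answer: UNREACHABLE

Analysis:
BFS to 1:
  L0 = {0}
  L1 = {5}
  L2 = {2}
1 never appears.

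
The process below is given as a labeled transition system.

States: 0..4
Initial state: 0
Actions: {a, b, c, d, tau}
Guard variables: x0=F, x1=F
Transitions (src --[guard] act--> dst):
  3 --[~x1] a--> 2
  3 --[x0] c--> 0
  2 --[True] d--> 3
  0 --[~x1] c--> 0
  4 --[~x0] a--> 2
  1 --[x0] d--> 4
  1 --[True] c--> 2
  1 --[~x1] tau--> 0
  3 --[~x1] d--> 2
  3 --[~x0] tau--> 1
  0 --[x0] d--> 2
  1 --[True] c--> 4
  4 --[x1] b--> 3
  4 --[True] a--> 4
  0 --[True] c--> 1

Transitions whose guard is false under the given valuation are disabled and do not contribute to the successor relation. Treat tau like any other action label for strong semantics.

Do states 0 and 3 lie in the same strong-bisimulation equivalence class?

Compute ~ classes (split until stable):
  P[0] = {{0,1,2,3,4}}
  P[1] = {{0},{1},{2},{3},{4}}
stable after 2 split(s): 5 block(s)
0∈{0}, 3∈{3}

Answer: NOT BISIMILAR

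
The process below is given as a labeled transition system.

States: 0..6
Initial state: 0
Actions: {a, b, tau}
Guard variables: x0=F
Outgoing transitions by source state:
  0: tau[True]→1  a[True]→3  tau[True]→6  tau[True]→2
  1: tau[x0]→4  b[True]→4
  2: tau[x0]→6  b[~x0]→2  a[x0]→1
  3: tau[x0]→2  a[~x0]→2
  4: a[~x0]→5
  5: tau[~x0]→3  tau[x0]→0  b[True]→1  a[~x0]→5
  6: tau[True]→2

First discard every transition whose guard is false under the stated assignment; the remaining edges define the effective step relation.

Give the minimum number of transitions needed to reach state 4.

Layered search for 4:
  Layer 0: {0}
  Layer 1: {1,2,3,6}
  Layer 2: {4}
first hit 4 at d=2 via tau·b

Answer: 2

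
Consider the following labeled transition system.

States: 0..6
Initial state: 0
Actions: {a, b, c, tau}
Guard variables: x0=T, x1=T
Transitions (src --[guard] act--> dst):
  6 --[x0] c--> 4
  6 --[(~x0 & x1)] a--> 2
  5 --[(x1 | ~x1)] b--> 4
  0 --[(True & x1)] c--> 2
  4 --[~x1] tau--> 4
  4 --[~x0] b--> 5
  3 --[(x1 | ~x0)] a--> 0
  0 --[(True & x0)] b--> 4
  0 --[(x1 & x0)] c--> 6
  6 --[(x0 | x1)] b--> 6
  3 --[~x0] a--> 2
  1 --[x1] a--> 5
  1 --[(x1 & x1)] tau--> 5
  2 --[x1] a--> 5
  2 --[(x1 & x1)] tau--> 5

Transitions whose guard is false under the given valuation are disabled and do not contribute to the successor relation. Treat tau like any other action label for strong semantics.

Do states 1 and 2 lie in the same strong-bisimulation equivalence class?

Compute ~ classes (split until stable):
  P[0] = {{0,1,2,3,4,5,6}}
  P[1] = {{0,6},{1,2},{3},{4},{5}}
  P[2] = {{0},{1,2},{3},{4},{5},{6}}
stable after 3 split(s): 6 block(s)
1∈{1,2}, 2∈{1,2}

Answer: BISIMILAR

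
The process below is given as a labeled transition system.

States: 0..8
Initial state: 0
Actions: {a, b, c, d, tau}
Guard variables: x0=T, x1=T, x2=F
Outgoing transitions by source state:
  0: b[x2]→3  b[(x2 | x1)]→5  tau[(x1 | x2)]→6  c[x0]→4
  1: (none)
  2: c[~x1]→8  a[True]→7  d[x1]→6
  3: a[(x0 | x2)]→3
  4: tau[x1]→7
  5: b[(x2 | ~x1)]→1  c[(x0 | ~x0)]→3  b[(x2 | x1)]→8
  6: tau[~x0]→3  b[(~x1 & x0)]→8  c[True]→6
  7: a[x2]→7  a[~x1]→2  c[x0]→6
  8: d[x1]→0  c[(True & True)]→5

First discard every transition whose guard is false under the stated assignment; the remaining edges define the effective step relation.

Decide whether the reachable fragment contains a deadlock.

Reach set: {0,3,4,5,6,7,8}
  0: b→5  c→4  tau→6  [3 exit(s)]
  3: a→3  [1 exit(s)]
  4: tau→7  [1 exit(s)]
  5: b→8  c→3  [2 exit(s)]
  6: c→6  [1 exit(s)]
  7: c→6  [1 exit(s)]
  8: c→5  d→0  [2 exit(s)]

Answer: DEADLOCK-FREE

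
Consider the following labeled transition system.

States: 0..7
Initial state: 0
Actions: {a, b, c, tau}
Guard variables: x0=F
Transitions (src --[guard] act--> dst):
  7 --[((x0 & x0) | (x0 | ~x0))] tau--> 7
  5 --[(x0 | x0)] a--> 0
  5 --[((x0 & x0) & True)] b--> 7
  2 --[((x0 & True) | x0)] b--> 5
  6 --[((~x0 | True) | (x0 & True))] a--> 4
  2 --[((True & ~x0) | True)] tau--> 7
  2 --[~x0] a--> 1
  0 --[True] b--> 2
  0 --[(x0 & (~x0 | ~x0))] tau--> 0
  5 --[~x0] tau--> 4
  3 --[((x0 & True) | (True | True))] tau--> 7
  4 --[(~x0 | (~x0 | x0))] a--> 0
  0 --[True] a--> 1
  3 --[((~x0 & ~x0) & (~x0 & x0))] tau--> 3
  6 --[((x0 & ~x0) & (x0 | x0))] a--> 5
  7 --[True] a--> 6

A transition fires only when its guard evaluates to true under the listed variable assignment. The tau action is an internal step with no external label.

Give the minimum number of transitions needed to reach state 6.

Answer: 3

Analysis:
Breadth-first toward 6:
  L0 = {0}
  L1 = {1,2}
  L2 = {7}
  L3 = {6}
depth(6)=3, e.g. b·tau·a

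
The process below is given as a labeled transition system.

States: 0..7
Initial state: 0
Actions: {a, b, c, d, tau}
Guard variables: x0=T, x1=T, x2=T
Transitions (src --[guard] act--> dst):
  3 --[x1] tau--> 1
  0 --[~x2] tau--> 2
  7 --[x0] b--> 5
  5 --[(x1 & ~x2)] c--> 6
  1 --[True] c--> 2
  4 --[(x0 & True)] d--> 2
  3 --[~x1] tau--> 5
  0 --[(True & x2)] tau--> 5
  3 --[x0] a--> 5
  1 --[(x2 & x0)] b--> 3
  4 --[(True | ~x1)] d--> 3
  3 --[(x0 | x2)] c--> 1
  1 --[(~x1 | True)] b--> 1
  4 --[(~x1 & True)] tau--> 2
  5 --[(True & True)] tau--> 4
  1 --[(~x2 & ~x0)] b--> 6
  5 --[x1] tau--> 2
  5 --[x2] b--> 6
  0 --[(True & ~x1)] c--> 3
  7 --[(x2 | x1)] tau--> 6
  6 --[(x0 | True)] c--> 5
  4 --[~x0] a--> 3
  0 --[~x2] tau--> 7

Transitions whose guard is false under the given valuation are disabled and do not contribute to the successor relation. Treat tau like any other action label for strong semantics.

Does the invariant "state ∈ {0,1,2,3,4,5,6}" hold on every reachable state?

Safe = {0,1,2,3,4,5,6}
Reachable = {0,1,2,3,4,5,6}
  0: ok
  1: ok
  2: ok
  3: ok
  4: ok
  5: ok
  6: ok

Answer: INVARIANT HOLDS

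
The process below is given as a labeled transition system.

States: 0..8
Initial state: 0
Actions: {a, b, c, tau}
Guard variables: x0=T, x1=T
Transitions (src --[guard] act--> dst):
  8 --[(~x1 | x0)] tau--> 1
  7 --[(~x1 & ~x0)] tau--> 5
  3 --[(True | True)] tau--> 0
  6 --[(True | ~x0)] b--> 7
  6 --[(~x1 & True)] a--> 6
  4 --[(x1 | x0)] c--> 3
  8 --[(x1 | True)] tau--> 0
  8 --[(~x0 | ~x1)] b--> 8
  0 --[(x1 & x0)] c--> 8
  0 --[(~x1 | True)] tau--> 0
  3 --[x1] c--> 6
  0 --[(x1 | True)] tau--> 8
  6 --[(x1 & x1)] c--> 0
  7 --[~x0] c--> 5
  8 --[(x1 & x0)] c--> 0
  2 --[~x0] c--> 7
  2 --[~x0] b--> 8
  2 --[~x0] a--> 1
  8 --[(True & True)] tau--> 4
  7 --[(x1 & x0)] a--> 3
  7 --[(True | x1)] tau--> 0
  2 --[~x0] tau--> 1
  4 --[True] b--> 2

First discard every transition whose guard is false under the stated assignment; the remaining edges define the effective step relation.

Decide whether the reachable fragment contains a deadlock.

Answer: DEADLOCK at state 1

Trace:
Reach set: {0,1,2,3,4,6,7,8}
  0: c→8  tau→0  tau→8  [deg 3]
  1: ∅  [deadlock]
  2: ∅  [deadlock]
  3: c→6  tau→0  [deg 2]
  4: b→2  c→3  [deg 2]
  6: b→7  c→0  [deg 2]
  7: a→3  tau→0  [deg 2]
  8: c→0  tau→0  tau→1  tau→4  [deg 4]
Path to 1: c·tau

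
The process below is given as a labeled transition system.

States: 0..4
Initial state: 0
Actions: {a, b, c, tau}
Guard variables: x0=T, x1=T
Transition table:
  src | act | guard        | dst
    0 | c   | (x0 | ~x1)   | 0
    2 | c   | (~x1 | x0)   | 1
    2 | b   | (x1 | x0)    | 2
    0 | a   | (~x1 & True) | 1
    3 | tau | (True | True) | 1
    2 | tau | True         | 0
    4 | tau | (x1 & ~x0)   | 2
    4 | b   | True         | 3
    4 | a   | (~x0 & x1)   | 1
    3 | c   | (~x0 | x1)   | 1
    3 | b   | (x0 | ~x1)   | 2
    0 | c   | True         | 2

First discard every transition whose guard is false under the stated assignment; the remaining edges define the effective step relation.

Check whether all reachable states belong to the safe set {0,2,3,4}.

Safe = {0,2,3,4}
R = {0,1,2}
  0: safe
  1: ✗ unsafe
  2: safe
counterexample path to 1: c·c

Answer: INVARIANT VIOLATED at state 1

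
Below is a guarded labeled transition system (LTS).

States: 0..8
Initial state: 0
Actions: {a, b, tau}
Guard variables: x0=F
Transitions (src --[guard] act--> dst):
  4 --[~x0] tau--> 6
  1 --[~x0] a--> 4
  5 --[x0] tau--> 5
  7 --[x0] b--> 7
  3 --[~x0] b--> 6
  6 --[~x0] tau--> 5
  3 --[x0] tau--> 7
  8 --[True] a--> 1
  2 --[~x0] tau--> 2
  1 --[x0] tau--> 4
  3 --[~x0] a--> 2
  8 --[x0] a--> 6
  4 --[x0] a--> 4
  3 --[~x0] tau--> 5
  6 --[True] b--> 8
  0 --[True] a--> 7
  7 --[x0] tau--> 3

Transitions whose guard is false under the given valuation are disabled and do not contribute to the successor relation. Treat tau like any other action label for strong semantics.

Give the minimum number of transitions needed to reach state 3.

Layered search for 3:
  L0 = {0}
  L1 = {7}
3 never appears.

Answer: UNREACHABLE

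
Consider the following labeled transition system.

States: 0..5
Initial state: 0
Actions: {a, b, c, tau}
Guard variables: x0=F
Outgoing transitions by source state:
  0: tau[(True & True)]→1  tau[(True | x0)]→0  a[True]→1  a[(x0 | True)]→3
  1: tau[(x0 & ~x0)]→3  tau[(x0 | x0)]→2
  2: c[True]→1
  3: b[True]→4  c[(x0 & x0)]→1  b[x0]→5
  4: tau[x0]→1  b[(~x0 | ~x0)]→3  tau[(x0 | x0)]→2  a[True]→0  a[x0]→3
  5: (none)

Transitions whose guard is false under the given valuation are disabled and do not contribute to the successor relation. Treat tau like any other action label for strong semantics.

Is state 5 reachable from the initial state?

Answer: UNREACHABLE

Working:
Guard filter leaves 8 enabled edge(s).
L0 = {0}
L1 = {1,3}  cumulative {0,1,3}
L2 = {4}  cumulative {0,1,3,4}
Reach set: {0,1,3,4}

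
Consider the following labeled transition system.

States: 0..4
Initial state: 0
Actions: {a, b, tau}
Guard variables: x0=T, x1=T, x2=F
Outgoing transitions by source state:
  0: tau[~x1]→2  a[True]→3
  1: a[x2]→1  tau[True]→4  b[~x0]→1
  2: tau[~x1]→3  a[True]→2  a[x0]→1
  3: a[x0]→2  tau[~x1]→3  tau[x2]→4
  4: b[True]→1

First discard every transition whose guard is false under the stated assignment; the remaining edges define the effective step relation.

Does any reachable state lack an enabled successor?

R = {0,1,2,3,4}
  0: a→3  [1 exit(s)]
  1: tau→4  [1 exit(s)]
  2: a→1  a→2  [2 exit(s)]
  3: a→2  [1 exit(s)]
  4: b→1  [1 exit(s)]

Answer: DEADLOCK-FREE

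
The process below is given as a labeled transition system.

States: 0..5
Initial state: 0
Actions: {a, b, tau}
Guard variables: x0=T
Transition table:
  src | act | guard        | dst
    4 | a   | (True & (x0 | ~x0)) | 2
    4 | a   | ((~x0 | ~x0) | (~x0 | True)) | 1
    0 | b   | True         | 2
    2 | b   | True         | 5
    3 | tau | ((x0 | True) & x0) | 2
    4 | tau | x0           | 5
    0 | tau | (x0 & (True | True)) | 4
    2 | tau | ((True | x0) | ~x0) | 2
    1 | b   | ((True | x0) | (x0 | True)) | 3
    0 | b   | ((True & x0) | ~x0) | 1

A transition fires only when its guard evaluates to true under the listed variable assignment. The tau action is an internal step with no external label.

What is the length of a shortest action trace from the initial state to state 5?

BFS to 5:
  depth 0: {0}
  depth 1: {1,2,4}
  depth 2: {3,5}
depth(5)=2, e.g. b·b

Answer: 2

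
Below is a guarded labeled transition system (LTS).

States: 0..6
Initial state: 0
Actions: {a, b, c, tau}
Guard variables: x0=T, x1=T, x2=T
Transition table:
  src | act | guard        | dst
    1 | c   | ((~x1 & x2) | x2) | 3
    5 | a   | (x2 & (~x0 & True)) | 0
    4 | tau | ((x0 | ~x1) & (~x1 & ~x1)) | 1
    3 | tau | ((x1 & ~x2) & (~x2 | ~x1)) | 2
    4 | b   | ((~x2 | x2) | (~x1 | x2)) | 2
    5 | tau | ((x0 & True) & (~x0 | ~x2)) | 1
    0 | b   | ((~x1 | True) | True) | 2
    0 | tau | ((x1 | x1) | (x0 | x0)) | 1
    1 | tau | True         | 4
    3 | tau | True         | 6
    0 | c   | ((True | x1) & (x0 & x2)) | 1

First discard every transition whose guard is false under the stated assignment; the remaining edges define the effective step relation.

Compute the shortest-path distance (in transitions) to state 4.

Layered search for 4:
  L0 = {0}
  L1 = {1,2}
  L2 = {3,4}
first hit 4 at d=2 via c·tau

Answer: 2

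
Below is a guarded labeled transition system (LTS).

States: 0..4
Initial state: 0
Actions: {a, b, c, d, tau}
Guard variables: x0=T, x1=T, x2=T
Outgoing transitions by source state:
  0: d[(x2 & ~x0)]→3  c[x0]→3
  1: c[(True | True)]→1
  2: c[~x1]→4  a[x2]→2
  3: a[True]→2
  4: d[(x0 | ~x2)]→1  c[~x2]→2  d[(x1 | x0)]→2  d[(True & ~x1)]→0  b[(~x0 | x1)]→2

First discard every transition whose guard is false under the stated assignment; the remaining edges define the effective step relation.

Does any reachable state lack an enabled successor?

Answer: DEADLOCK-FREE

Analysis:
Reach set: {0,2,3}
  0: c→3  [1 out]
  2: a→2  [1 out]
  3: a→2  [1 out]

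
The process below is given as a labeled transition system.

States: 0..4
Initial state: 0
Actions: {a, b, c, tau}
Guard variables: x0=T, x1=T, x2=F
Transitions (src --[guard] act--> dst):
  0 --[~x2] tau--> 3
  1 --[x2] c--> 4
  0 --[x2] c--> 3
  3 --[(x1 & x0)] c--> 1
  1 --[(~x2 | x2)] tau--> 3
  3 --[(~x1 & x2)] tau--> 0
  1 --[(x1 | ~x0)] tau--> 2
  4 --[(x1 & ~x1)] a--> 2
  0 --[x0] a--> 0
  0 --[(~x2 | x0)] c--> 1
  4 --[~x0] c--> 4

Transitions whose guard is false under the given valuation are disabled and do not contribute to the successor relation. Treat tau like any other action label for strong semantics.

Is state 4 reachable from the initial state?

After dropping false guards: 6 live edges.
Layer 0: {0}
Layer 1: {1,3}  cumulative {0,1,3}
Layer 2: {2}  cumulative {0,1,2,3}
R = {0,1,2,3}

Answer: UNREACHABLE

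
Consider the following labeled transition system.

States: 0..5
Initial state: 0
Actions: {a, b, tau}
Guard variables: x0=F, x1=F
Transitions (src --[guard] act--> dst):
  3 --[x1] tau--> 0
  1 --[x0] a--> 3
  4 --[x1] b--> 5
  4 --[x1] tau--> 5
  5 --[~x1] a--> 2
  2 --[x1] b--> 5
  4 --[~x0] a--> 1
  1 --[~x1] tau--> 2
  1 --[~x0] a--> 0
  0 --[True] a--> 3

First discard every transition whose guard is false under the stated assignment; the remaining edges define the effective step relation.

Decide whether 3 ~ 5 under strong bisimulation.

Compute ~ classes (split until stable):
  round 0: {{0,1,2,3,4,5}}
  round 1: {{0,4,5},{1},{2,3}}
  round 2: {{0,5},{1},{2,3},{4}}
4 equivalence class(es) (converged in 3)
[3]={2,3}  [5]={0,5}

Answer: NOT BISIMILAR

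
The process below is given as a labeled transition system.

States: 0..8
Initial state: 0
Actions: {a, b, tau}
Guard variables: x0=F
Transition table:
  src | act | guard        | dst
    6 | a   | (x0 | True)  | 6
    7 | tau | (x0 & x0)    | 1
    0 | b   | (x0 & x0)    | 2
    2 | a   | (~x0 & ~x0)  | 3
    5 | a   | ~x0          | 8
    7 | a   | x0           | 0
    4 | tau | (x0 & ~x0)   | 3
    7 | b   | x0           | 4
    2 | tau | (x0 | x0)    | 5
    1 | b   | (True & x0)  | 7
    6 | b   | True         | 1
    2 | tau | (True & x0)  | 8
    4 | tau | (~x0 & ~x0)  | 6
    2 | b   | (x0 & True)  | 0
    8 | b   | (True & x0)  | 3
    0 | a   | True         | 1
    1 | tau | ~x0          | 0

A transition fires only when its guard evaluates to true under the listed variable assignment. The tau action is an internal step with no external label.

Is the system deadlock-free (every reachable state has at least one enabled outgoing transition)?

Reachable = {0,1}
  0: a→1  [1 exit(s)]
  1: tau→0  [1 exit(s)]

Answer: DEADLOCK-FREE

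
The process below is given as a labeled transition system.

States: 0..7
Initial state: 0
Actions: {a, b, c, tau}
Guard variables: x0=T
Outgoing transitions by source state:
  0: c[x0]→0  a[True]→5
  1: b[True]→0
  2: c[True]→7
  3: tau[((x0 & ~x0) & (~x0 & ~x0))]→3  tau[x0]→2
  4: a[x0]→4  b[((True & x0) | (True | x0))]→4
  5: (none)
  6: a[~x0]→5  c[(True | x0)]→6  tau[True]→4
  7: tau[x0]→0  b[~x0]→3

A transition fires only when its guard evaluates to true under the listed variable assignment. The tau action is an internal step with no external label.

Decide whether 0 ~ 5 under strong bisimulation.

Refine partition for ~:
  π0 = {{0,1,2,3,4,5,6,7}}
  π1 = {{0},{1},{2},{3,7},{4},{5},{6}}
  π2 = {{0},{1},{2},{3},{4},{5},{6},{7}}
stable after 3 split(s): 8 block(s)
0∈{0}, 5∈{5}

Answer: NOT BISIMILAR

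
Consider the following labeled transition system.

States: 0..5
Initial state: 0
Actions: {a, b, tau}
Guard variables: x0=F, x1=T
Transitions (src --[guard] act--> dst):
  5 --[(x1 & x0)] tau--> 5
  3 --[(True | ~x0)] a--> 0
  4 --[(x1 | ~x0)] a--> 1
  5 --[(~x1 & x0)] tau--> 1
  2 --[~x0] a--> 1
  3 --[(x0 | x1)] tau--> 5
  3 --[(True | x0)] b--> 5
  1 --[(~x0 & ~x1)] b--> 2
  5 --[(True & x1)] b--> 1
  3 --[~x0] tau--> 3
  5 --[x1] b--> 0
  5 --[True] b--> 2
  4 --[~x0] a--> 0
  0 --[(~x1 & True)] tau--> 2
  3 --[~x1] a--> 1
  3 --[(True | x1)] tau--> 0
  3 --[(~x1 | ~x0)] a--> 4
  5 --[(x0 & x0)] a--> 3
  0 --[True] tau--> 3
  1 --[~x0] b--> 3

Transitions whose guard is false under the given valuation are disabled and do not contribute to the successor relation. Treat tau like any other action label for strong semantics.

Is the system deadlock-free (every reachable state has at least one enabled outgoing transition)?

Reach set: {0,1,2,3,4,5}
  0: tau→3  [deg 1]
  1: b→3  [deg 1]
  2: a→1  [deg 1]
  3: a→0  a→4  b→5  tau→0  tau→3  tau→5  [deg 6]
  4: a→0  a→1  [deg 2]
  5: b→0  b→1  b→2  [deg 3]

Answer: DEADLOCK-FREE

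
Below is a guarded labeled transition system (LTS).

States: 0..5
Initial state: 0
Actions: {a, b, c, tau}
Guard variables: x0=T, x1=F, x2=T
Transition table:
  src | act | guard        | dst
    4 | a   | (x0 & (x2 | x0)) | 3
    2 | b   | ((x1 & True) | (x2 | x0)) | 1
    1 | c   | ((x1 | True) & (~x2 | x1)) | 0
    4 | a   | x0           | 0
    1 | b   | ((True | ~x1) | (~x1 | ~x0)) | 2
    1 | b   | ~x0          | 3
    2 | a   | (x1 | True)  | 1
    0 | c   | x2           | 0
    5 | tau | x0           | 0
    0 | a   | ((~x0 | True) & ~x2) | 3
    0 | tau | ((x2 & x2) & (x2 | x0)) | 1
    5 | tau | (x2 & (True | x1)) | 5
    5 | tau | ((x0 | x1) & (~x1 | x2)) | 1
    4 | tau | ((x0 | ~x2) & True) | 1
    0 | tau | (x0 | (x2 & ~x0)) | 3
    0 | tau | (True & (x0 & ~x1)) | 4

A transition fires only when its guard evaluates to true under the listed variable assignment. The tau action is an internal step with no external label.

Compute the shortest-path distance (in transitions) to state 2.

Answer: 2

Working:
BFS to 2:
  Layer 0: {0}
  Layer 1: {1,3,4}
  Layer 2: {2}
depth(2)=2, e.g. tau·b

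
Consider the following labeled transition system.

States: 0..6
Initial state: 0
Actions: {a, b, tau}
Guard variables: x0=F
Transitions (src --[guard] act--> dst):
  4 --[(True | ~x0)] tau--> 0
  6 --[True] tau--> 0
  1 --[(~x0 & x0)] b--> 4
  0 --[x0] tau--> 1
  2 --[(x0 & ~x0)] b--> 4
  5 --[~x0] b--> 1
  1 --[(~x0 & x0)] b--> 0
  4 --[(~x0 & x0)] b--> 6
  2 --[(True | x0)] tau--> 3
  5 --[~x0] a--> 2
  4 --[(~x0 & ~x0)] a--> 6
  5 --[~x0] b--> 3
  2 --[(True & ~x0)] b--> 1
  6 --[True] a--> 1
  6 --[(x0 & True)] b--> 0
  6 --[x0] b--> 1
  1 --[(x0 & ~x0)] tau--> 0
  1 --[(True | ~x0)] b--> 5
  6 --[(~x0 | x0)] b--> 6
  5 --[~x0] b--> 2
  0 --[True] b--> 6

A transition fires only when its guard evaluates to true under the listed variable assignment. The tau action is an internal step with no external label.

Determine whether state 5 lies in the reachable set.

13 transition(s) survive guard evaluation.
depth 0: {0}
depth 1: {6}  total {0,6}
depth 2: {1}  total {0,1,6}
depth 3: {5}  total {0,1,5,6}
depth 4: {2,3}  total {0,1,2,3,5,6}
Reach set: {0,1,2,3,5,6}
trace reaching 5: b·a·b

Answer: REACHABLE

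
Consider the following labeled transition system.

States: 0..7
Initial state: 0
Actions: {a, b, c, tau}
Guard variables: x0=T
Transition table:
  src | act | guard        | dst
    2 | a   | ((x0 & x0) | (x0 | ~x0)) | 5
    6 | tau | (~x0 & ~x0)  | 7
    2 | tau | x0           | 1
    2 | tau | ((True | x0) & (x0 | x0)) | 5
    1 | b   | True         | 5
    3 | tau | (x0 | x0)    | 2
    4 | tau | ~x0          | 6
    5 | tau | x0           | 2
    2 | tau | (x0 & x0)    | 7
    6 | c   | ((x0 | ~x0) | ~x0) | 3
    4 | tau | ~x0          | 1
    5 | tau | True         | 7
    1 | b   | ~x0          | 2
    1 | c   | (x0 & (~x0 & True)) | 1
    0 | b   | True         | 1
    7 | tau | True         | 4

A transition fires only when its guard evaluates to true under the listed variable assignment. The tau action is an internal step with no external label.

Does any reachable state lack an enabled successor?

Answer: DEADLOCK at state 4

Trace:
Reachable = {0,1,2,4,5,7}
  0: b→1  [1 out]
  1: b→5  [1 out]
  2: a→5  tau→1  tau→5  tau→7  [4 out]
  4: ∅  [no exit]
  5: tau→2  tau→7  [2 out]
  7: tau→4  [1 out]
trace reaching 4: b·b·tau·tau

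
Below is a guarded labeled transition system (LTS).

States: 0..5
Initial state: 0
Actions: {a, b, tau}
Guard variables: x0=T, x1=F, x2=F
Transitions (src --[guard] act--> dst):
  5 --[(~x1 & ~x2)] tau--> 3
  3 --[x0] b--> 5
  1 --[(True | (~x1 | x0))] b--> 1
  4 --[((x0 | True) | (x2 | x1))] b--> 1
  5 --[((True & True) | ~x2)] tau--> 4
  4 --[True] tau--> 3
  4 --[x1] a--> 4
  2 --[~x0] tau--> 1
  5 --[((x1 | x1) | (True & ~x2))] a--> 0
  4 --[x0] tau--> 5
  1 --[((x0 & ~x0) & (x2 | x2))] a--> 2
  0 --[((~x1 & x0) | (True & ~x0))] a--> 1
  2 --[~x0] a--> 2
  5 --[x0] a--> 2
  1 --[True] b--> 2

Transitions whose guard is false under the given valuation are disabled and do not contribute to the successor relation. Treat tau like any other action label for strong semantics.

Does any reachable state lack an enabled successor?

Reach set: {0,1,2}
  0: a→1  [1 exit(s)]
  1: b→1  b→2  [2 exit(s)]
  2: ∅  [deadlock]
witness 2: a·b

Answer: DEADLOCK at state 2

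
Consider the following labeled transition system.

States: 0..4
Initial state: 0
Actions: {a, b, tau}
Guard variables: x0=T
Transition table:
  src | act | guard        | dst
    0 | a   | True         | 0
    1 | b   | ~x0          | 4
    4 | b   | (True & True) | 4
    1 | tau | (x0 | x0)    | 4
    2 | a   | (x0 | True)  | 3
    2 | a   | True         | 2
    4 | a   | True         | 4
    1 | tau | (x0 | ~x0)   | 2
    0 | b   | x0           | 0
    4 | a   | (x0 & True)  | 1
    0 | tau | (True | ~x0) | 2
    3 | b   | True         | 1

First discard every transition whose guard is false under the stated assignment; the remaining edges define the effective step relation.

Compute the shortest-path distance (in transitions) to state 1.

Answer: 3

Working:
BFS to 1:
  Layer 0: {0}
  Layer 1: {2}
  Layer 2: {3}
  Layer 3: {1}
1 enters at depth 3; path tau·a·b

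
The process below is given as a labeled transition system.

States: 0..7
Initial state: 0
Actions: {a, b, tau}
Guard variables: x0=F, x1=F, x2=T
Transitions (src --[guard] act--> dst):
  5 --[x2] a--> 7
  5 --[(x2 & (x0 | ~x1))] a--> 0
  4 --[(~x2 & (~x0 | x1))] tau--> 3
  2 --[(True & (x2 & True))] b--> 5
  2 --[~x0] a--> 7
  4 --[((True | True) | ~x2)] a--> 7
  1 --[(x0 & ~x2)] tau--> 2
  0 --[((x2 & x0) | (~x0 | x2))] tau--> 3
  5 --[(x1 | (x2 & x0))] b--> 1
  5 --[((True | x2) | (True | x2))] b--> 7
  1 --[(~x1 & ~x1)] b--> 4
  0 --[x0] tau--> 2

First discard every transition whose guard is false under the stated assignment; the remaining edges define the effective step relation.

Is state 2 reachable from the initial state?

Answer: UNREACHABLE

Trace:
After dropping false guards: 8 live edges.
L0 = {0}
L1 = {3}  cumulative {0,3}
R = {0,3}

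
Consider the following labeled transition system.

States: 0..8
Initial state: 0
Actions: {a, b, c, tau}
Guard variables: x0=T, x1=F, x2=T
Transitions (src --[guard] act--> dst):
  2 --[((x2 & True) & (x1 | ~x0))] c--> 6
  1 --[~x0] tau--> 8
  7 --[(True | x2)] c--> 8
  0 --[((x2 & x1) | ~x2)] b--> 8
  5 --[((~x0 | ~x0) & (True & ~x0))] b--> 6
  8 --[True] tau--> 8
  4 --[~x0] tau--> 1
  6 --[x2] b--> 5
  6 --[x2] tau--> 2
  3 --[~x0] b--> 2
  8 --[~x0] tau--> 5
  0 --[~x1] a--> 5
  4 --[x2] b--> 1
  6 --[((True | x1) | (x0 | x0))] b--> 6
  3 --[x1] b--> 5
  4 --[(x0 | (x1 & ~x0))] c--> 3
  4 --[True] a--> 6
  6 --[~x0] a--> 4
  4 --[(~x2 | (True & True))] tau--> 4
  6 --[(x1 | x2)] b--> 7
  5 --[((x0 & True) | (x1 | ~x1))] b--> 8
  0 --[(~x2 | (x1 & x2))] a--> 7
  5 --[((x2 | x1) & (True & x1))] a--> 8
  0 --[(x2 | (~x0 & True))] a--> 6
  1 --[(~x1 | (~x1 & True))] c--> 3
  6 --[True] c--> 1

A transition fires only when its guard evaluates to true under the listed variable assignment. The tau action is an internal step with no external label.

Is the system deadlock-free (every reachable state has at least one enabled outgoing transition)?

Answer: DEADLOCK at state 2

Trace:
Reach set: {0,1,2,3,5,6,7,8}
  0: a→5  a→6  [deg 2]
  1: c→3  [deg 1]
  2: ∅  [no exit]
  3: ∅  [no exit]
  5: b→8  [deg 1]
  6: b→5  b→6  b→7  c→1  tau→2  [deg 5]
  7: c→8  [deg 1]
  8: tau→8  [deg 1]
trace reaching 2: a·tau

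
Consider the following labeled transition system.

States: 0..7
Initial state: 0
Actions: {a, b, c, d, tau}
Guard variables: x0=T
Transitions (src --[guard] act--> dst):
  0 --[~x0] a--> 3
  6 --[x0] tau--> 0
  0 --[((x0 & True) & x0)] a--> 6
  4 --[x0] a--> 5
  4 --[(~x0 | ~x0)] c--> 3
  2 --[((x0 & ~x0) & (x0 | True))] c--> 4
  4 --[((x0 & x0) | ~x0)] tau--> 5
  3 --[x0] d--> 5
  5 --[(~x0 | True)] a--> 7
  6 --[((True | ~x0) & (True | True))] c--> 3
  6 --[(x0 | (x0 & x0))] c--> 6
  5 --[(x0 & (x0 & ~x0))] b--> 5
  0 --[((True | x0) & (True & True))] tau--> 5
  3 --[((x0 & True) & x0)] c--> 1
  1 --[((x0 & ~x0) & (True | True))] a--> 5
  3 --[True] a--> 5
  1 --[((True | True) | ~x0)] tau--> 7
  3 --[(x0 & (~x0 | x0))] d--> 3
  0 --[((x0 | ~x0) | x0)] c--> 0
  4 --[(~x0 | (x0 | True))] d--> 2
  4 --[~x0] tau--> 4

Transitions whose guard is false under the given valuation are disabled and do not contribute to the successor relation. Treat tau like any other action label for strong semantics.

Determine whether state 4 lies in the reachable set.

Guard filter leaves 15 enabled edge(s).
depth 0: {0}
depth 1: {5,6}  cumulative {0,5,6}
depth 2: {3,7}  cumulative {0,3,5,6,7}
depth 3: {1}  cumulative {0,1,3,5,6,7}
R = {0,1,3,5,6,7}

Answer: UNREACHABLE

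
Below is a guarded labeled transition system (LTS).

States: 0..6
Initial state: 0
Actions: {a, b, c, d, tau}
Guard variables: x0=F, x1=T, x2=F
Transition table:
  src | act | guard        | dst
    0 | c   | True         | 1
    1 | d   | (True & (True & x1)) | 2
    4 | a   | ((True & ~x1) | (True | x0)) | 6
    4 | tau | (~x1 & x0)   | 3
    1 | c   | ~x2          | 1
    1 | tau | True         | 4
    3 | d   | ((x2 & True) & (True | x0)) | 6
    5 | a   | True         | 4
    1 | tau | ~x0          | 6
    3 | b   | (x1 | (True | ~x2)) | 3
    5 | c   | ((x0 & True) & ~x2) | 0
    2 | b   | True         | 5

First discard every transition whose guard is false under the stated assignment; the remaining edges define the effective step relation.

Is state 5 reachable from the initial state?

9 transition(s) survive guard evaluation.
L0 = {0}
L1 = {1}  now seen {0,1}
L2 = {2,4,6}  now seen {0,1,2,4,6}
L3 = {5}  now seen {0,1,2,4,5,6}
Reach set: {0,1,2,4,5,6}
Path to 5: c·d·b

Answer: REACHABLE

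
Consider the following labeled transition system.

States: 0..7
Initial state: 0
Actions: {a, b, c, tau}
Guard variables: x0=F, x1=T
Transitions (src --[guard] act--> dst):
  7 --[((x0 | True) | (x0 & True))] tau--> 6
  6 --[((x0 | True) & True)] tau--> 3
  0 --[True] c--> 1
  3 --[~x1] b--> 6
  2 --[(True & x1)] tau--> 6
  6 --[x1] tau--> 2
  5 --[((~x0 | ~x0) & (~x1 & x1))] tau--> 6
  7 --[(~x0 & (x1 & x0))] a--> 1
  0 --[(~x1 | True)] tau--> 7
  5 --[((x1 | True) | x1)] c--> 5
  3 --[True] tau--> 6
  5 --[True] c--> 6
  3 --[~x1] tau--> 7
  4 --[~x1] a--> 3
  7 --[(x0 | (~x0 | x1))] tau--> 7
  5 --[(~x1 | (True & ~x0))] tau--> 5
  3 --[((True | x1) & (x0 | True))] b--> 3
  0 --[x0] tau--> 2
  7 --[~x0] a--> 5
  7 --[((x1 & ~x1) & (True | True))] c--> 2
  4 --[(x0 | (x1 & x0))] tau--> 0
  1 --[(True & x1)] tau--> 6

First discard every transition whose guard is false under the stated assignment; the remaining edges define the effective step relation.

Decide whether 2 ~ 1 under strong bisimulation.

Answer: BISIMILAR

Analysis:
Refine partition for ~:
  π0 = {{0,1,2,3,4,5,6,7}}
  π1 = {{0,5},{1,2,6},{3},{4},{7}}
  π2 = {{0},{1,2},{3},{4},{5},{6},{7}}
Fixed point at round 3; 7 class(es).
class of 2: {1,2}; class of 1: {1,2}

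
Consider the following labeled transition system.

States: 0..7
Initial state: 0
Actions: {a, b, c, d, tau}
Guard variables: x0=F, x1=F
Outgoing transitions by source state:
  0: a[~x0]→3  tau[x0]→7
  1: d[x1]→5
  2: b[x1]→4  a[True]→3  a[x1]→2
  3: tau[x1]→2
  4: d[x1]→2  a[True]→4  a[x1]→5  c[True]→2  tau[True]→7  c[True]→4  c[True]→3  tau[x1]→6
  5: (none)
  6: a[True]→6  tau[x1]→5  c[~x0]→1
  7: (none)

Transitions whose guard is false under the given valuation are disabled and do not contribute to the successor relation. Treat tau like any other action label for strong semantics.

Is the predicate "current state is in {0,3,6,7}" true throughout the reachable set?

Safe = {0,3,6,7}
Reach set: {0,3}
  0: safe
  3: safe

Answer: INVARIANT HOLDS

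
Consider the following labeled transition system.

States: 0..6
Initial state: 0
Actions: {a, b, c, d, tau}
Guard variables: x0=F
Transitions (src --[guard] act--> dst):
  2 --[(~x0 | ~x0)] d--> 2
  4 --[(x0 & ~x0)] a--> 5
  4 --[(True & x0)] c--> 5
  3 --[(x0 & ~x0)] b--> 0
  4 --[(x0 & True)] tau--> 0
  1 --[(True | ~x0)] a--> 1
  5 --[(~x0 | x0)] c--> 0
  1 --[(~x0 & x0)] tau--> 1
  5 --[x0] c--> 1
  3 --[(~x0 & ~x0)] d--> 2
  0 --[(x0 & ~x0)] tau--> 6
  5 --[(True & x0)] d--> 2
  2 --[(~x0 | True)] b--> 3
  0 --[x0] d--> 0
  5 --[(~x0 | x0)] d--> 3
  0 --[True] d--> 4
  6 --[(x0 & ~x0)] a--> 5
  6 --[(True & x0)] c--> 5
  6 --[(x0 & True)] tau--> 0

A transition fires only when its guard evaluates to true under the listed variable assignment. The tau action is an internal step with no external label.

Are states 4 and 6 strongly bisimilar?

Bisimulation quotient by refinement:
  round 0: {{0,1,2,3,4,5,6}}
  round 1: {{0,3},{1},{2},{4,6},{5}}
  round 2: {{0},{1},{2},{3},{4,6},{5}}
stable after 3 split(s): 6 block(s)
class of 4: {4,6}; class of 6: {4,6}

Answer: BISIMILAR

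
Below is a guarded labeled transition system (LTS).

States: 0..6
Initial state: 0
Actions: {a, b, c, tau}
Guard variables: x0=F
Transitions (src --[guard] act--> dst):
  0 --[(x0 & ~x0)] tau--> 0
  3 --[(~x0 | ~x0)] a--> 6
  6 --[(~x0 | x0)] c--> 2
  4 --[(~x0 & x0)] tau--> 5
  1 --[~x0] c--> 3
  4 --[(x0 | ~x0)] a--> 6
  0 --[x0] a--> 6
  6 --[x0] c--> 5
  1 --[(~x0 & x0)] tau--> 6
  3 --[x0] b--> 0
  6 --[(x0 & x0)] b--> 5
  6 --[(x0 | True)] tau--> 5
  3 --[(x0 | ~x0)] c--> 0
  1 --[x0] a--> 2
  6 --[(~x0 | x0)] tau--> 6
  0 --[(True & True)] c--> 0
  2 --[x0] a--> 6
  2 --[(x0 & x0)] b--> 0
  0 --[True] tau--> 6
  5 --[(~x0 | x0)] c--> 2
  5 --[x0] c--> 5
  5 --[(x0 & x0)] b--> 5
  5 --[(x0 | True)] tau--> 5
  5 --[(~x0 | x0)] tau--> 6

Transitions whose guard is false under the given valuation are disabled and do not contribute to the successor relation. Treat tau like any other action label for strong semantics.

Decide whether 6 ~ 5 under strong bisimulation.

Refine partition for ~:
  π0 = {{0,1,2,3,4,5,6}}
  π1 = {{0,5,6},{1},{2},{3},{4}}
  π2 = {{0},{1},{2},{3},{4},{5,6}}
6 equivalence class(es) (converged in 3)
[6]={5,6}  [5]={5,6}

Answer: BISIMILAR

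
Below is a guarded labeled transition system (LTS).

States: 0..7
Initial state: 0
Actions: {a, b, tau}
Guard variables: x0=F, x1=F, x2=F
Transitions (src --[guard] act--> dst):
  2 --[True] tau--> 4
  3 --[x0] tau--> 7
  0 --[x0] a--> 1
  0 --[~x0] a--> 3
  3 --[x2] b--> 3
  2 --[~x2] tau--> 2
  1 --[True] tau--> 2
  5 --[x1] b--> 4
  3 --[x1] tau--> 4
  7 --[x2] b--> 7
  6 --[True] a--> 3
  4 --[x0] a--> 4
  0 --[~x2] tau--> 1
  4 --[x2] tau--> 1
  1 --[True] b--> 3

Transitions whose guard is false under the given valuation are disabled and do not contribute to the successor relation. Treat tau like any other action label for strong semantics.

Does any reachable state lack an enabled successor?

Answer: DEADLOCK at state 3

Analysis:
Reach set: {0,1,2,3,4}
  0: a→3  tau→1  [2 out]
  1: b→3  tau→2  [2 out]
  2: tau→2  tau→4  [2 out]
  3: ∅  [STUCK]
  4: ∅  [STUCK]
witness 3: a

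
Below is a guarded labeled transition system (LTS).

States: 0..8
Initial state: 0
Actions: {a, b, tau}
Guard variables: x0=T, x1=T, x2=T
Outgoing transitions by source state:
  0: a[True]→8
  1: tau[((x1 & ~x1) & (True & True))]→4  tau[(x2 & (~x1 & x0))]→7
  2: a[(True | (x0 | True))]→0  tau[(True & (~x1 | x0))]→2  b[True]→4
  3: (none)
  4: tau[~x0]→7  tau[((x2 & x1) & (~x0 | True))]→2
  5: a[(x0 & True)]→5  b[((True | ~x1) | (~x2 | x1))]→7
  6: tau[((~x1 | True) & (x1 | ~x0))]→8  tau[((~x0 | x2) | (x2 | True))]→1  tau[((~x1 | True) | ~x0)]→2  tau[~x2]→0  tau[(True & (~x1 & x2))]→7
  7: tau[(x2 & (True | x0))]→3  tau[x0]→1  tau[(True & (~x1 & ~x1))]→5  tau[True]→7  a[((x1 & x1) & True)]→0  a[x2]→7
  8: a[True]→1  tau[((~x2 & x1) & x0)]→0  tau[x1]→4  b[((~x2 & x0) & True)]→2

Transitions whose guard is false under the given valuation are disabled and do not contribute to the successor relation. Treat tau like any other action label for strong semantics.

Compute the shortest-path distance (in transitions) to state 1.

Answer: 2

Trace:
Layered search for 1:
  L0 = {0}
  L1 = {8}
  L2 = {1,4}
depth(1)=2, e.g. a·a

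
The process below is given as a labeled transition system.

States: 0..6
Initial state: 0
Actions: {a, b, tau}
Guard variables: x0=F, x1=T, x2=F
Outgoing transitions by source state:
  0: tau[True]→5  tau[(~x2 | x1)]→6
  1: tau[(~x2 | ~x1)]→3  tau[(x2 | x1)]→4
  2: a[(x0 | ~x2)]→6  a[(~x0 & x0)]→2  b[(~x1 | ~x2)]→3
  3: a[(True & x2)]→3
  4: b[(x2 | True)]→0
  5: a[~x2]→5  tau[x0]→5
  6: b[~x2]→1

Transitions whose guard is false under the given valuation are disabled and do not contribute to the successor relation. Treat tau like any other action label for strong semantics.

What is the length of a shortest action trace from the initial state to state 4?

Answer: 3

Trace:
Breadth-first toward 4:
  L0 = {0}
  L1 = {5,6}
  L2 = {1}
  L3 = {3,4}
4 enters at depth 3; path tau·b·tau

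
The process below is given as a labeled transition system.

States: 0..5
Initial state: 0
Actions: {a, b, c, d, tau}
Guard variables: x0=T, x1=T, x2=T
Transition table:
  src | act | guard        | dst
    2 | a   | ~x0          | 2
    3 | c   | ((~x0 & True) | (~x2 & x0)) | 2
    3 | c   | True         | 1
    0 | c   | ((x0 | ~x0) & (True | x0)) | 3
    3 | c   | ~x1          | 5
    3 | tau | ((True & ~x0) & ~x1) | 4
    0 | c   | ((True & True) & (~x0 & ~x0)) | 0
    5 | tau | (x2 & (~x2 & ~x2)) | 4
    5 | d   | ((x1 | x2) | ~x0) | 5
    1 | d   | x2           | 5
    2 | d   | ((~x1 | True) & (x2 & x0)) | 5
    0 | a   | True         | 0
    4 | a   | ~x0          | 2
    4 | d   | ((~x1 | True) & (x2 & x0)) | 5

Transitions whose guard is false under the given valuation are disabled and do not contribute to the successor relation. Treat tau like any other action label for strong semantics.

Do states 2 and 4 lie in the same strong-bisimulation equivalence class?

Answer: BISIMILAR

Working:
Compute ~ classes (split until stable):
  π0 = {{0,1,2,3,4,5}}
  π1 = {{0},{1,2,4,5},{3}}
Fixed point at round 2; 3 class(es).
[2]={1,2,4,5}  [4]={1,2,4,5}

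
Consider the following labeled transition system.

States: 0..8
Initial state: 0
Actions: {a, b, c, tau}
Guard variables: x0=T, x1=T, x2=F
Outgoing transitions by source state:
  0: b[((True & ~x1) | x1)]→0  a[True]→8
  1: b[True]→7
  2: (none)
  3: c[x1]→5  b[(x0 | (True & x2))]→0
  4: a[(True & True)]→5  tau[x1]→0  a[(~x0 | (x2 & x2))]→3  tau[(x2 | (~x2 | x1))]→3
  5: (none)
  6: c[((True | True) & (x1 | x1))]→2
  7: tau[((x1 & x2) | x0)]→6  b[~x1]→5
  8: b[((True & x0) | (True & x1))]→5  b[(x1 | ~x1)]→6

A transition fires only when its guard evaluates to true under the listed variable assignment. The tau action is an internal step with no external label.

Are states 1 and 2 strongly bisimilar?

Answer: NOT BISIMILAR

Trace:
Compute ~ classes (split until stable):
  π0 = {{0,1,2,3,4,5,6,7,8}}
  π1 = {{0},{1,8},{2,5},{3},{4},{6},{7}}
  π2 = {{0},{1},{2,5},{3},{4},{6},{7},{8}}
Fixed point at round 3; 8 class(es).
[1]={1}  [2]={2,5}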